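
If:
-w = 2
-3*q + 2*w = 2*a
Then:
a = -3*q/2 - 2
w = -2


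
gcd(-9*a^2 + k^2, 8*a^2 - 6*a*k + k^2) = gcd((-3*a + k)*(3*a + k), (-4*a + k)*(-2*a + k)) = 1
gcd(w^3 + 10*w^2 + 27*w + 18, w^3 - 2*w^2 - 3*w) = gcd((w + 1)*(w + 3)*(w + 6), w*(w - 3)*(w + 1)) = w + 1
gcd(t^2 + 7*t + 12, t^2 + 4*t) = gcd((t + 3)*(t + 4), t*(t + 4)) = t + 4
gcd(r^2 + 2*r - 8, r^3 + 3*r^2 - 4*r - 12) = r - 2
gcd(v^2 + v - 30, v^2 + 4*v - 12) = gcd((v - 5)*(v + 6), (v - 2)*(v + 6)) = v + 6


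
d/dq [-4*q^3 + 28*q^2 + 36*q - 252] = -12*q^2 + 56*q + 36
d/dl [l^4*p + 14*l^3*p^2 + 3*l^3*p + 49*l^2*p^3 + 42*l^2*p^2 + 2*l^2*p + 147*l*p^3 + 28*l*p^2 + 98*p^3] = p*(4*l^3 + 42*l^2*p + 9*l^2 + 98*l*p^2 + 84*l*p + 4*l + 147*p^2 + 28*p)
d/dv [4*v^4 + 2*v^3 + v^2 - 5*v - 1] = 16*v^3 + 6*v^2 + 2*v - 5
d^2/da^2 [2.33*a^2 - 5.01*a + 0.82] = 4.66000000000000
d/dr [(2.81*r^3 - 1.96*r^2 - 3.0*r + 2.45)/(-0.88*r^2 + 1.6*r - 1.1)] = (-2.4728*r^4 + 8.992*r^3 - 15.049*r^2 + 8.624*r - 0.62)/(0.7744*r^4 - 2.816*r^3 + 4.496*r^2 - 3.52*r + 1.21)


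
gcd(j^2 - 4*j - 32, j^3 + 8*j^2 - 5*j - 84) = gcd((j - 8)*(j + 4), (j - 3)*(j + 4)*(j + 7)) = j + 4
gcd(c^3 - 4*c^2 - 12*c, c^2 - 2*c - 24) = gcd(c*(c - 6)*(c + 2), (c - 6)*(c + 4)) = c - 6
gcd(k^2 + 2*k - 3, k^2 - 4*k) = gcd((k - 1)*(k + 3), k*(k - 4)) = 1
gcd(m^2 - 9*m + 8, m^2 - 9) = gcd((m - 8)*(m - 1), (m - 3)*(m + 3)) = 1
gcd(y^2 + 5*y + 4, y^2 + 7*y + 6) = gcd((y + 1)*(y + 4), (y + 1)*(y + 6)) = y + 1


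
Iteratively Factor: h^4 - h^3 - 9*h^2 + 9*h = (h - 3)*(h^3 + 2*h^2 - 3*h) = h*(h - 3)*(h^2 + 2*h - 3) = h*(h - 3)*(h + 3)*(h - 1)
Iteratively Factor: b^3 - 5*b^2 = (b - 5)*(b^2) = b*(b - 5)*(b)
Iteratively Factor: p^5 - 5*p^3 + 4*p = (p - 2)*(p^4 + 2*p^3 - p^2 - 2*p) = (p - 2)*(p - 1)*(p^3 + 3*p^2 + 2*p) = p*(p - 2)*(p - 1)*(p^2 + 3*p + 2) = p*(p - 2)*(p - 1)*(p + 1)*(p + 2)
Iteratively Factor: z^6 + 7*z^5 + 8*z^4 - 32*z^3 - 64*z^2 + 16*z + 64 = (z + 4)*(z^5 + 3*z^4 - 4*z^3 - 16*z^2 + 16) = (z - 1)*(z + 4)*(z^4 + 4*z^3 - 16*z - 16) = (z - 2)*(z - 1)*(z + 4)*(z^3 + 6*z^2 + 12*z + 8) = (z - 2)*(z - 1)*(z + 2)*(z + 4)*(z^2 + 4*z + 4) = (z - 2)*(z - 1)*(z + 2)^2*(z + 4)*(z + 2)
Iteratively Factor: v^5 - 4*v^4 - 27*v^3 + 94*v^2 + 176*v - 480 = (v - 5)*(v^4 + v^3 - 22*v^2 - 16*v + 96) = (v - 5)*(v + 3)*(v^3 - 2*v^2 - 16*v + 32) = (v - 5)*(v + 3)*(v + 4)*(v^2 - 6*v + 8) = (v - 5)*(v - 4)*(v + 3)*(v + 4)*(v - 2)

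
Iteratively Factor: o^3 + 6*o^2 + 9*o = (o)*(o^2 + 6*o + 9) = o*(o + 3)*(o + 3)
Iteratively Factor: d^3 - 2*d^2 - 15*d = (d)*(d^2 - 2*d - 15) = d*(d + 3)*(d - 5)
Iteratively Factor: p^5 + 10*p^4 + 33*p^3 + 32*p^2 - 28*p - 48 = (p + 2)*(p^4 + 8*p^3 + 17*p^2 - 2*p - 24) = (p + 2)*(p + 3)*(p^3 + 5*p^2 + 2*p - 8) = (p + 2)^2*(p + 3)*(p^2 + 3*p - 4) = (p + 2)^2*(p + 3)*(p + 4)*(p - 1)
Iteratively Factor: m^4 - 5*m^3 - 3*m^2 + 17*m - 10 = (m - 1)*(m^3 - 4*m^2 - 7*m + 10) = (m - 1)^2*(m^2 - 3*m - 10) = (m - 1)^2*(m + 2)*(m - 5)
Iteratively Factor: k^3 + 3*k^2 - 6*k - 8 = (k + 4)*(k^2 - k - 2) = (k + 1)*(k + 4)*(k - 2)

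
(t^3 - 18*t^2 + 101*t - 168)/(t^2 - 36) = (t^3 - 18*t^2 + 101*t - 168)/(t^2 - 36)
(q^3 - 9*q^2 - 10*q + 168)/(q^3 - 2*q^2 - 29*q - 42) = (q^2 - 2*q - 24)/(q^2 + 5*q + 6)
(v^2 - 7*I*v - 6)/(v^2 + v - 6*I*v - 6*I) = (v - I)/(v + 1)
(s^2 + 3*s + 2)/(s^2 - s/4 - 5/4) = 4*(s + 2)/(4*s - 5)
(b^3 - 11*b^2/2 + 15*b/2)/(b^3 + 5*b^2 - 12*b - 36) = b*(2*b - 5)/(2*(b^2 + 8*b + 12))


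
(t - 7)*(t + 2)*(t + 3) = t^3 - 2*t^2 - 29*t - 42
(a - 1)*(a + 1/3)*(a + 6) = a^3 + 16*a^2/3 - 13*a/3 - 2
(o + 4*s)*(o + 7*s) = o^2 + 11*o*s + 28*s^2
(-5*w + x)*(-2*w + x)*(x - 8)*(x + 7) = 10*w^2*x^2 - 10*w^2*x - 560*w^2 - 7*w*x^3 + 7*w*x^2 + 392*w*x + x^4 - x^3 - 56*x^2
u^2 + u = u*(u + 1)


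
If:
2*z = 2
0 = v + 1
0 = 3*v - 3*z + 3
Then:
No Solution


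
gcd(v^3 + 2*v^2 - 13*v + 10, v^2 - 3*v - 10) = 1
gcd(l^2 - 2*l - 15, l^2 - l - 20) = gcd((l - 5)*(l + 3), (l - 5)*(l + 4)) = l - 5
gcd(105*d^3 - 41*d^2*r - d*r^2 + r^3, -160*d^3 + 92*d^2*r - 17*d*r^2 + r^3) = -5*d + r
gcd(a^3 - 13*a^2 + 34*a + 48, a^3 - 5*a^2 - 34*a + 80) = a - 8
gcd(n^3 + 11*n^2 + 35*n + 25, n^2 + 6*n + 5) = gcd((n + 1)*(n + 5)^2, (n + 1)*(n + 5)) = n^2 + 6*n + 5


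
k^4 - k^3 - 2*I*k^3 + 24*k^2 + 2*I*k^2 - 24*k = k*(k - 1)*(k - 6*I)*(k + 4*I)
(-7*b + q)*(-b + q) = 7*b^2 - 8*b*q + q^2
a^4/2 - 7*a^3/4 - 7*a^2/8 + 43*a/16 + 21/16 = (a/2 + 1/2)*(a - 7/2)*(a - 3/2)*(a + 1/2)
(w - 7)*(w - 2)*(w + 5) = w^3 - 4*w^2 - 31*w + 70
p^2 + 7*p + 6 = (p + 1)*(p + 6)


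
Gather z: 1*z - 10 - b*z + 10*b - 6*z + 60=10*b + z*(-b - 5) + 50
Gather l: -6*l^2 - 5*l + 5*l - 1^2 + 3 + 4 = 6 - 6*l^2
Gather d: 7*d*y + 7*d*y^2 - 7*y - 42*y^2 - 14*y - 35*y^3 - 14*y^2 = d*(7*y^2 + 7*y) - 35*y^3 - 56*y^2 - 21*y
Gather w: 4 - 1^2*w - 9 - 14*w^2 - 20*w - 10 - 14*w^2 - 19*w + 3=-28*w^2 - 40*w - 12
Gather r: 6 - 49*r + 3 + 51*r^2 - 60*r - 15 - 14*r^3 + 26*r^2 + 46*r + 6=-14*r^3 + 77*r^2 - 63*r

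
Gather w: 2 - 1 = 1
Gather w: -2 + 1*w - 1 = w - 3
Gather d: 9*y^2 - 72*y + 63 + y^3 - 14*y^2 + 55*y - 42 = y^3 - 5*y^2 - 17*y + 21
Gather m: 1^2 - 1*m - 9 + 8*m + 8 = 7*m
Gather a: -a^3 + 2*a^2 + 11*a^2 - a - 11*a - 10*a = -a^3 + 13*a^2 - 22*a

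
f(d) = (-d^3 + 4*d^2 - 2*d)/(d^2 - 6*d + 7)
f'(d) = (6 - 2*d)*(-d^3 + 4*d^2 - 2*d)/(d^2 - 6*d + 7)^2 + (-3*d^2 + 8*d - 2)/(d^2 - 6*d + 7)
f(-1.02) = 0.51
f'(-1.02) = -0.65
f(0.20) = -0.04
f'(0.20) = -0.13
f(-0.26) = 0.09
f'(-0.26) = -0.43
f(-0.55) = 0.23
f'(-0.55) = -0.53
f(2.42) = -2.65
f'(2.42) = 1.98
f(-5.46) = 4.21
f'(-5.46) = -0.92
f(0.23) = -0.05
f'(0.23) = -0.10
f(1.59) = -244.77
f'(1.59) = 57739.98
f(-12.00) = 10.44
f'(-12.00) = -0.97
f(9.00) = -12.44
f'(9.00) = -0.70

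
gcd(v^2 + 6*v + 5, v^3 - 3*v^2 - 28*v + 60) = v + 5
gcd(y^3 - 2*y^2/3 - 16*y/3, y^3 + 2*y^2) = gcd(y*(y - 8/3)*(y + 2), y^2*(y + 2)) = y^2 + 2*y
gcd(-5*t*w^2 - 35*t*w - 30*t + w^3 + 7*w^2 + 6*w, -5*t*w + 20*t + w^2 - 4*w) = 5*t - w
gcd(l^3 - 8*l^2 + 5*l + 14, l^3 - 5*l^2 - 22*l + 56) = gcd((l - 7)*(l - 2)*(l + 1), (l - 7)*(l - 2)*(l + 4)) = l^2 - 9*l + 14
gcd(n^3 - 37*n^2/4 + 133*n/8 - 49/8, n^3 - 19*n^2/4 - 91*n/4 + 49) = n^2 - 35*n/4 + 49/4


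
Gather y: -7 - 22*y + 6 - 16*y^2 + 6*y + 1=-16*y^2 - 16*y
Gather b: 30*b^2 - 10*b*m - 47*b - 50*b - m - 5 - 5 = 30*b^2 + b*(-10*m - 97) - m - 10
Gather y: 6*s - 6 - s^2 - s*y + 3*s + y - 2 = -s^2 + 9*s + y*(1 - s) - 8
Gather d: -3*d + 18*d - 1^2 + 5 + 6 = 15*d + 10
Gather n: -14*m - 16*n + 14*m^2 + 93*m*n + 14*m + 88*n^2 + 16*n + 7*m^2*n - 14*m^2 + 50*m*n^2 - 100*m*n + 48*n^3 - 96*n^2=48*n^3 + n^2*(50*m - 8) + n*(7*m^2 - 7*m)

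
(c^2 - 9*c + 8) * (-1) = -c^2 + 9*c - 8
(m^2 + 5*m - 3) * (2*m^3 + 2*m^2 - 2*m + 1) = 2*m^5 + 12*m^4 + 2*m^3 - 15*m^2 + 11*m - 3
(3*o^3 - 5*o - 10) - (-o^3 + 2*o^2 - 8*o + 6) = 4*o^3 - 2*o^2 + 3*o - 16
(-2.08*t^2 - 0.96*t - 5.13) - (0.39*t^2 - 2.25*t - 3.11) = -2.47*t^2 + 1.29*t - 2.02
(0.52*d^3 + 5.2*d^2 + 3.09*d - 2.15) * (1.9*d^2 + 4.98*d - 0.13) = 0.988*d^5 + 12.4696*d^4 + 31.6994*d^3 + 10.6272*d^2 - 11.1087*d + 0.2795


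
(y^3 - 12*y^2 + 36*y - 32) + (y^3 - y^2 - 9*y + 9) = 2*y^3 - 13*y^2 + 27*y - 23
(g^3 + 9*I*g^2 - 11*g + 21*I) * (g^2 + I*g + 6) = g^5 + 10*I*g^4 - 14*g^3 + 64*I*g^2 - 87*g + 126*I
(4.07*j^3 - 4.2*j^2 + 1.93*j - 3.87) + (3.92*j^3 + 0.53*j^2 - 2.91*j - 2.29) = 7.99*j^3 - 3.67*j^2 - 0.98*j - 6.16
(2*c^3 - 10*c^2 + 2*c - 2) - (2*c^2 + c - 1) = 2*c^3 - 12*c^2 + c - 1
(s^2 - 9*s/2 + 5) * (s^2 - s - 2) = s^4 - 11*s^3/2 + 15*s^2/2 + 4*s - 10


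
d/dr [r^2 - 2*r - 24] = 2*r - 2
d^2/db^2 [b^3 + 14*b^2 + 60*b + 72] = 6*b + 28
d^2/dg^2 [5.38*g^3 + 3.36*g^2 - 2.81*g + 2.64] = 32.28*g + 6.72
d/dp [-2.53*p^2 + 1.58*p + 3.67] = 1.58 - 5.06*p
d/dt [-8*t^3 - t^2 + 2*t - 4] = -24*t^2 - 2*t + 2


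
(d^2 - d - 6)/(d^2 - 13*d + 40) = (d^2 - d - 6)/(d^2 - 13*d + 40)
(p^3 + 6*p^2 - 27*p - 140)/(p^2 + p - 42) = (p^2 - p - 20)/(p - 6)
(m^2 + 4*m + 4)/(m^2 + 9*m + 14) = (m + 2)/(m + 7)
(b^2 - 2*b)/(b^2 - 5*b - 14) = b*(2 - b)/(-b^2 + 5*b + 14)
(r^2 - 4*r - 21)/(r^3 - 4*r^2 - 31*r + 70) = (r + 3)/(r^2 + 3*r - 10)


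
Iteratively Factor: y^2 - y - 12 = (y + 3)*(y - 4)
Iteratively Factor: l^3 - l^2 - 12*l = (l + 3)*(l^2 - 4*l) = l*(l + 3)*(l - 4)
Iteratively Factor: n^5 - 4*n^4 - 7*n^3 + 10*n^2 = (n - 1)*(n^4 - 3*n^3 - 10*n^2) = n*(n - 1)*(n^3 - 3*n^2 - 10*n) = n*(n - 5)*(n - 1)*(n^2 + 2*n) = n^2*(n - 5)*(n - 1)*(n + 2)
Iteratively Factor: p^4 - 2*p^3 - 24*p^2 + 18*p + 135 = (p - 3)*(p^3 + p^2 - 21*p - 45) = (p - 5)*(p - 3)*(p^2 + 6*p + 9) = (p - 5)*(p - 3)*(p + 3)*(p + 3)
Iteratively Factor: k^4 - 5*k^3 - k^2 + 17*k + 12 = (k + 1)*(k^3 - 6*k^2 + 5*k + 12) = (k + 1)^2*(k^2 - 7*k + 12) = (k - 4)*(k + 1)^2*(k - 3)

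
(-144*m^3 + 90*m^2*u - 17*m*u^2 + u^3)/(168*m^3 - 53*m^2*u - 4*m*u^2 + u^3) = (-6*m + u)/(7*m + u)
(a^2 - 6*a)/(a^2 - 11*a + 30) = a/(a - 5)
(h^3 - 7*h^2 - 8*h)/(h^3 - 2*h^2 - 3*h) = (h - 8)/(h - 3)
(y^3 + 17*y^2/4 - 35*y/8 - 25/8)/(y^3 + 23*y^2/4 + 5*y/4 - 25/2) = (y + 1/2)/(y + 2)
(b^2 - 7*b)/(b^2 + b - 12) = b*(b - 7)/(b^2 + b - 12)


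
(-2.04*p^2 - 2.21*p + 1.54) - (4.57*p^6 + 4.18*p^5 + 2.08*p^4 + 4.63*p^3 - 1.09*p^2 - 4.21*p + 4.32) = -4.57*p^6 - 4.18*p^5 - 2.08*p^4 - 4.63*p^3 - 0.95*p^2 + 2.0*p - 2.78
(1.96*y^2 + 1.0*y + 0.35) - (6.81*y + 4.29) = 1.96*y^2 - 5.81*y - 3.94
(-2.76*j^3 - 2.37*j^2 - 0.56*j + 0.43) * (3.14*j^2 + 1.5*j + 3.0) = -8.6664*j^5 - 11.5818*j^4 - 13.5934*j^3 - 6.5998*j^2 - 1.035*j + 1.29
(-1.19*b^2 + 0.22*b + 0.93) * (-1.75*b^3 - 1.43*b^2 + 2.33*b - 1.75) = 2.0825*b^5 + 1.3167*b^4 - 4.7148*b^3 + 1.2652*b^2 + 1.7819*b - 1.6275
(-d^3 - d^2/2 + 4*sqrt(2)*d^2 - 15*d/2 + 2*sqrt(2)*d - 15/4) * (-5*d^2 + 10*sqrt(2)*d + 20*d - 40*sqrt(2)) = 5*d^5 - 30*sqrt(2)*d^4 - 35*d^4/2 + 215*d^3/2 + 105*sqrt(2)*d^3 - 1645*d^2/4 - 15*sqrt(2)*d^2 - 235*d + 525*sqrt(2)*d/2 + 150*sqrt(2)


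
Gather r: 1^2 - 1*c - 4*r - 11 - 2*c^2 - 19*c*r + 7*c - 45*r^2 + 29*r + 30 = -2*c^2 + 6*c - 45*r^2 + r*(25 - 19*c) + 20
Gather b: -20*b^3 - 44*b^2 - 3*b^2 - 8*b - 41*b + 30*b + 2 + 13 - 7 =-20*b^3 - 47*b^2 - 19*b + 8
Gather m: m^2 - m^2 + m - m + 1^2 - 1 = 0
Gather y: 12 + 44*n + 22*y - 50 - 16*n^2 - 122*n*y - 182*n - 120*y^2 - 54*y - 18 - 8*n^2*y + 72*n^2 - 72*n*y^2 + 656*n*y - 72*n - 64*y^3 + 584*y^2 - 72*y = 56*n^2 - 210*n - 64*y^3 + y^2*(464 - 72*n) + y*(-8*n^2 + 534*n - 104) - 56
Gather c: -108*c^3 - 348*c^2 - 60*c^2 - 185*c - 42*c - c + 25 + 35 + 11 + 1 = -108*c^3 - 408*c^2 - 228*c + 72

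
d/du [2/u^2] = -4/u^3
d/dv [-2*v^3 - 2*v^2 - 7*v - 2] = -6*v^2 - 4*v - 7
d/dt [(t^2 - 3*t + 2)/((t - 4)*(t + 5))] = 2*(2*t^2 - 22*t + 29)/(t^4 + 2*t^3 - 39*t^2 - 40*t + 400)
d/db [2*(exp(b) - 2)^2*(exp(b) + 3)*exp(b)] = (8*exp(3*b) - 6*exp(2*b) - 32*exp(b) + 24)*exp(b)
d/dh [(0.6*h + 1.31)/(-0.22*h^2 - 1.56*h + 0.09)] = (0.132*h^2 + 0.5764*h + 2.0976)/(0.0484*h^4 + 0.6864*h^3 + 2.394*h^2 - 0.2808*h + 0.0081)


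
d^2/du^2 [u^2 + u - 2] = 2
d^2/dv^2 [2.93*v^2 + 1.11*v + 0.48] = 5.86000000000000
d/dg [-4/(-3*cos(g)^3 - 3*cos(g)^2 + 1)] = 12*(3*cos(g) + 2)*sin(g)*cos(g)/(3*cos(g)^3 + 3*cos(g)^2 - 1)^2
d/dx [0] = 0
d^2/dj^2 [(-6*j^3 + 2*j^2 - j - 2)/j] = -12 - 4/j^3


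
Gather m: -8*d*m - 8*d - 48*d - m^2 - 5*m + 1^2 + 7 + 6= -56*d - m^2 + m*(-8*d - 5) + 14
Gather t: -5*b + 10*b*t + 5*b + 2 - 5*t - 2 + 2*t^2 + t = 2*t^2 + t*(10*b - 4)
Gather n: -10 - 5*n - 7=-5*n - 17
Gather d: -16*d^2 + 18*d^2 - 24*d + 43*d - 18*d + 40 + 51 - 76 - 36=2*d^2 + d - 21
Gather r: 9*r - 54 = 9*r - 54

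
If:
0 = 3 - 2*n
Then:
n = 3/2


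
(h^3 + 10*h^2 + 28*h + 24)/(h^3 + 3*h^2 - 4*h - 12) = (h^2 + 8*h + 12)/(h^2 + h - 6)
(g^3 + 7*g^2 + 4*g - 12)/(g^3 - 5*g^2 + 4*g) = (g^2 + 8*g + 12)/(g*(g - 4))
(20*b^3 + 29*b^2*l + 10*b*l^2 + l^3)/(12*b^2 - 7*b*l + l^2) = (20*b^3 + 29*b^2*l + 10*b*l^2 + l^3)/(12*b^2 - 7*b*l + l^2)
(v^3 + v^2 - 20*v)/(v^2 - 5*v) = (v^2 + v - 20)/(v - 5)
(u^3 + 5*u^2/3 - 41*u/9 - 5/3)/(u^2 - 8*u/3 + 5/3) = (u^2 + 10*u/3 + 1)/(u - 1)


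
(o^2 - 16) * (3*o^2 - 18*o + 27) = 3*o^4 - 18*o^3 - 21*o^2 + 288*o - 432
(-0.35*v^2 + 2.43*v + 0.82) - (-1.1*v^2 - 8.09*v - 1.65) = 0.75*v^2 + 10.52*v + 2.47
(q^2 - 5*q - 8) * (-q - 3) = -q^3 + 2*q^2 + 23*q + 24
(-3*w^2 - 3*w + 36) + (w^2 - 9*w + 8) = -2*w^2 - 12*w + 44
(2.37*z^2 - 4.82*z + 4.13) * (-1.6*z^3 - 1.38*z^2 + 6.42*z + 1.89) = -3.792*z^5 + 4.4414*z^4 + 15.259*z^3 - 32.1645*z^2 + 17.4048*z + 7.8057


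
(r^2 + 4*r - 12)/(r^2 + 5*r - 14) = (r + 6)/(r + 7)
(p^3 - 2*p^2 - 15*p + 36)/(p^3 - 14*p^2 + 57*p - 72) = (p + 4)/(p - 8)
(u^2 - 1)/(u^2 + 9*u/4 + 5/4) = 4*(u - 1)/(4*u + 5)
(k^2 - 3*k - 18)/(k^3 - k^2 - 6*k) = (-k^2 + 3*k + 18)/(k*(-k^2 + k + 6))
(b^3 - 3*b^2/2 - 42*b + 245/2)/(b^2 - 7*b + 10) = (2*b^2 + 7*b - 49)/(2*(b - 2))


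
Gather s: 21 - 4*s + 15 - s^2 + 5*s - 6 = -s^2 + s + 30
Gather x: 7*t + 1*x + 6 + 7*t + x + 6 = 14*t + 2*x + 12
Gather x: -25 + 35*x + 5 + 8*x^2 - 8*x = 8*x^2 + 27*x - 20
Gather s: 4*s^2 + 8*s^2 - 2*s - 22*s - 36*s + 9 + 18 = 12*s^2 - 60*s + 27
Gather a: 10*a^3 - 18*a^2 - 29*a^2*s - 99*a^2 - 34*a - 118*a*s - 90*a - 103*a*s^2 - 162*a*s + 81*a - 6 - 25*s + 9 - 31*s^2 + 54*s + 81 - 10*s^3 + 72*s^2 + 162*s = 10*a^3 + a^2*(-29*s - 117) + a*(-103*s^2 - 280*s - 43) - 10*s^3 + 41*s^2 + 191*s + 84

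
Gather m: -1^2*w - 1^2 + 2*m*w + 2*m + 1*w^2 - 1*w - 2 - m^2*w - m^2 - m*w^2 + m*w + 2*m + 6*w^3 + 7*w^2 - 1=m^2*(-w - 1) + m*(-w^2 + 3*w + 4) + 6*w^3 + 8*w^2 - 2*w - 4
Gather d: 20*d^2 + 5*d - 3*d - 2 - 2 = 20*d^2 + 2*d - 4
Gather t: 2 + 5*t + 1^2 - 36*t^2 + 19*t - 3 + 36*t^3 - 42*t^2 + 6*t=36*t^3 - 78*t^2 + 30*t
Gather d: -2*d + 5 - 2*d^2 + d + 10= -2*d^2 - d + 15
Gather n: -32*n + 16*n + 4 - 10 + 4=-16*n - 2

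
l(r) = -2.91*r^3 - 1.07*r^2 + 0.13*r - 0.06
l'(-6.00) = -301.31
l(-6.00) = 589.20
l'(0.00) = 0.13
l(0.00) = -0.06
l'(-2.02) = -31.17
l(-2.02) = 19.30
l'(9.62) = -828.37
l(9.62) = -2688.54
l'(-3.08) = -76.10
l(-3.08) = 74.41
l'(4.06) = -152.46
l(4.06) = -211.92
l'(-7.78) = -511.63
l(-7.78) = 1304.51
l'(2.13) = -44.04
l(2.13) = -32.76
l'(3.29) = -101.40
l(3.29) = -114.84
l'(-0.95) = -5.72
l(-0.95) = 1.35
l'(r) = -8.73*r^2 - 2.14*r + 0.13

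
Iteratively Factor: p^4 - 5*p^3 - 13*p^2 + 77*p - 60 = (p - 5)*(p^3 - 13*p + 12) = (p - 5)*(p - 3)*(p^2 + 3*p - 4) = (p - 5)*(p - 3)*(p + 4)*(p - 1)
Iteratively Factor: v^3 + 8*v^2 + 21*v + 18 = (v + 3)*(v^2 + 5*v + 6) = (v + 3)^2*(v + 2)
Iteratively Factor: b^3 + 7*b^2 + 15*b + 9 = (b + 1)*(b^2 + 6*b + 9) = (b + 1)*(b + 3)*(b + 3)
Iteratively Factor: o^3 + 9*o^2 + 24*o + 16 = (o + 1)*(o^2 + 8*o + 16) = (o + 1)*(o + 4)*(o + 4)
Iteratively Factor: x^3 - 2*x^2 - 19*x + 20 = (x + 4)*(x^2 - 6*x + 5) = (x - 5)*(x + 4)*(x - 1)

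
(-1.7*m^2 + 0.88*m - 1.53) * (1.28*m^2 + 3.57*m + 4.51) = -2.176*m^4 - 4.9426*m^3 - 6.4838*m^2 - 1.4933*m - 6.9003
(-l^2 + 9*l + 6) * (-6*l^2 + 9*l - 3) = 6*l^4 - 63*l^3 + 48*l^2 + 27*l - 18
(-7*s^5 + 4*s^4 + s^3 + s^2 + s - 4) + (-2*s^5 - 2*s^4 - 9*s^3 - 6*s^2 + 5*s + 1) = -9*s^5 + 2*s^4 - 8*s^3 - 5*s^2 + 6*s - 3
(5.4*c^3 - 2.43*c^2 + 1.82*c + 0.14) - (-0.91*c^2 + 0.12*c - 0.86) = 5.4*c^3 - 1.52*c^2 + 1.7*c + 1.0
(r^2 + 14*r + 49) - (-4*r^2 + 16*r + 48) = 5*r^2 - 2*r + 1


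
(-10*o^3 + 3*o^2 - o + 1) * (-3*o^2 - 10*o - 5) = 30*o^5 + 91*o^4 + 23*o^3 - 8*o^2 - 5*o - 5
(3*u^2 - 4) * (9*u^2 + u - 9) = 27*u^4 + 3*u^3 - 63*u^2 - 4*u + 36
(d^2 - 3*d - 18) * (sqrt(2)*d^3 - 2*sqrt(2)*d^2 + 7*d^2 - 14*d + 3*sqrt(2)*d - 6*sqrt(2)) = sqrt(2)*d^5 - 5*sqrt(2)*d^4 + 7*d^4 - 35*d^3 - 9*sqrt(2)*d^3 - 84*d^2 + 21*sqrt(2)*d^2 - 36*sqrt(2)*d + 252*d + 108*sqrt(2)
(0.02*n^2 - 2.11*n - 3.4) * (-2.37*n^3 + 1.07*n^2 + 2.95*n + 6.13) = -0.0474*n^5 + 5.0221*n^4 + 5.8593*n^3 - 9.7399*n^2 - 22.9643*n - 20.842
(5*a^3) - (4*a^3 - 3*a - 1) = a^3 + 3*a + 1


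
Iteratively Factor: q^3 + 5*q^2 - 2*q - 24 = (q - 2)*(q^2 + 7*q + 12) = (q - 2)*(q + 4)*(q + 3)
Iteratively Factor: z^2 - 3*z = (z - 3)*(z)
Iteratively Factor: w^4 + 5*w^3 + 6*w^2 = (w + 2)*(w^3 + 3*w^2) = w*(w + 2)*(w^2 + 3*w) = w^2*(w + 2)*(w + 3)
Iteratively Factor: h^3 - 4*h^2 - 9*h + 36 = (h - 4)*(h^2 - 9) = (h - 4)*(h - 3)*(h + 3)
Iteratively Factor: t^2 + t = (t)*(t + 1)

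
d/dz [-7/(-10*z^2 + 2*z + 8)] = 7*(1 - 10*z)/(2*(-5*z^2 + z + 4)^2)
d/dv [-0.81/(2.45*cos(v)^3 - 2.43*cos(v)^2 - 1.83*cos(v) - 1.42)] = (-5.9535*cos(v)^2 + 3.9366*cos(v) + 1.4823)*sin(v)/(-2.45*cos(v)^3 + 2.43*cos(v)^2 + 1.83*cos(v) + 1.42)^2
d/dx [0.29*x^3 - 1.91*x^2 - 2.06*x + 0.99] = 0.87*x^2 - 3.82*x - 2.06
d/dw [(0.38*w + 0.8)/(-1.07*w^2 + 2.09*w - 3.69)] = (0.4066*w^2 + 1.712*w - 3.0742)/(1.1449*w^4 - 4.4726*w^3 + 12.2647*w^2 - 15.4242*w + 13.6161)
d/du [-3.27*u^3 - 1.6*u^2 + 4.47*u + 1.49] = -9.81*u^2 - 3.2*u + 4.47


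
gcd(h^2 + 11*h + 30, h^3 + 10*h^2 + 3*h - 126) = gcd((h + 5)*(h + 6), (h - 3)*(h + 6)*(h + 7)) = h + 6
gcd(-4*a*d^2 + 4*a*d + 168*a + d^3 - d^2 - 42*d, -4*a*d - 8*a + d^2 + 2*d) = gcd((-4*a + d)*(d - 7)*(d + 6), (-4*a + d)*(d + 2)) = 4*a - d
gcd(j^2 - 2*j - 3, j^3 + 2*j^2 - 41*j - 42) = j + 1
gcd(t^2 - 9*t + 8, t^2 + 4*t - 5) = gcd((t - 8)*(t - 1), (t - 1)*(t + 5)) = t - 1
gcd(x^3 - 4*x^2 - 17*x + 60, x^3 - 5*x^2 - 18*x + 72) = x^2 + x - 12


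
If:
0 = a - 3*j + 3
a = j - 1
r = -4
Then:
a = 0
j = 1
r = -4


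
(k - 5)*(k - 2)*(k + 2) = k^3 - 5*k^2 - 4*k + 20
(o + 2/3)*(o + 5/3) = o^2 + 7*o/3 + 10/9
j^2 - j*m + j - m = (j + 1)*(j - m)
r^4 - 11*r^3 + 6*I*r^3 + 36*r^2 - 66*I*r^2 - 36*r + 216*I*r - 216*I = (r - 6)*(r - 3)*(r - 2)*(r + 6*I)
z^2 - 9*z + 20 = (z - 5)*(z - 4)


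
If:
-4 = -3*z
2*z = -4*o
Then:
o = -2/3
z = 4/3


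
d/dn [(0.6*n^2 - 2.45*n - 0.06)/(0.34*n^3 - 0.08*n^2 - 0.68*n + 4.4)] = (-0.204*n^4 + 1.666*n^3 - 0.5428*n^2 + 5.2704*n - 10.8208)/(0.1156*n^6 - 0.0544*n^5 - 0.456*n^4 + 3.1008*n^3 - 0.2416*n^2 - 5.984*n + 19.36)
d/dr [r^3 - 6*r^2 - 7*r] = 3*r^2 - 12*r - 7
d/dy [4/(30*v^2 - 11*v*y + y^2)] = 4*(11*v - 2*y)/(30*v^2 - 11*v*y + y^2)^2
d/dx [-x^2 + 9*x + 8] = 9 - 2*x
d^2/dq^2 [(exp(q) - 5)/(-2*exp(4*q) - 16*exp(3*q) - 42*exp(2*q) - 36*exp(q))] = (-9*exp(5*q) + 46*exp(4*q) + 427*exp(3*q) + 822*exp(2*q) + 510*exp(q) + 180)*exp(-q)/(2*(exp(7*q) + 18*exp(6*q) + 138*exp(5*q) + 584*exp(4*q) + 1473*exp(3*q) + 2214*exp(2*q) + 1836*exp(q) + 648))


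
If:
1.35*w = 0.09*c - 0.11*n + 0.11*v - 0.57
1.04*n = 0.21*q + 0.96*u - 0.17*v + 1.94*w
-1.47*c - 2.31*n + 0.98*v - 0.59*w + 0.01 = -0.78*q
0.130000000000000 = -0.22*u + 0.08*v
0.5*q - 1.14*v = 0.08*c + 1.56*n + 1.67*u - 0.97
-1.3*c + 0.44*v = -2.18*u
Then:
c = -0.24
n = -2.57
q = -9.20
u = -0.30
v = 0.79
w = -0.16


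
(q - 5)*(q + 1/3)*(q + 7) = q^3 + 7*q^2/3 - 103*q/3 - 35/3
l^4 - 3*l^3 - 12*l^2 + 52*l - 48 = (l - 3)*(l - 2)^2*(l + 4)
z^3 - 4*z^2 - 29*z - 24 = (z - 8)*(z + 1)*(z + 3)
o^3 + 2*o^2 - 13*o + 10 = (o - 2)*(o - 1)*(o + 5)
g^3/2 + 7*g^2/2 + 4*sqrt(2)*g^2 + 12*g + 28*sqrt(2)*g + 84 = (g/2 + sqrt(2))*(g + 7)*(g + 6*sqrt(2))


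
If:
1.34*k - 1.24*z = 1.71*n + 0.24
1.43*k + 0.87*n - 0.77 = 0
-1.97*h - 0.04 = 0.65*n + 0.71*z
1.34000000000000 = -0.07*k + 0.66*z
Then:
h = -0.51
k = 1.06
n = -0.86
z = 2.14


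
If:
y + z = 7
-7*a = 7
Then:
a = -1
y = 7 - z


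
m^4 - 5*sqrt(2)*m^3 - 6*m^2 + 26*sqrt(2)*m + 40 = (m - 5*sqrt(2))*(m - 2*sqrt(2))*(m + sqrt(2))^2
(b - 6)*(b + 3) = b^2 - 3*b - 18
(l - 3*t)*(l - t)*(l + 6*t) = l^3 + 2*l^2*t - 21*l*t^2 + 18*t^3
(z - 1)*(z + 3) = z^2 + 2*z - 3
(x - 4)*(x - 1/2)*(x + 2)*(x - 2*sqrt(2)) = x^4 - 2*sqrt(2)*x^3 - 5*x^3/2 - 7*x^2 + 5*sqrt(2)*x^2 + 4*x + 14*sqrt(2)*x - 8*sqrt(2)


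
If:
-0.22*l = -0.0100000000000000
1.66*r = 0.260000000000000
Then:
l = 0.05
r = 0.16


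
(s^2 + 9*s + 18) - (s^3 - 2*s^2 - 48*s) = -s^3 + 3*s^2 + 57*s + 18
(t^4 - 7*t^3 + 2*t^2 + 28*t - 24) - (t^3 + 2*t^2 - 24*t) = t^4 - 8*t^3 + 52*t - 24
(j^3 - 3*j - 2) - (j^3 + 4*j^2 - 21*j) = -4*j^2 + 18*j - 2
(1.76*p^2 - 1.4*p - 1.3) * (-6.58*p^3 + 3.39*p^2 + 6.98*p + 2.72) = -11.5808*p^5 + 15.1784*p^4 + 16.0928*p^3 - 9.3918*p^2 - 12.882*p - 3.536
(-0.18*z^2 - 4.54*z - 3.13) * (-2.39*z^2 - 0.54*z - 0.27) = 0.4302*z^4 + 10.9478*z^3 + 9.9809*z^2 + 2.916*z + 0.8451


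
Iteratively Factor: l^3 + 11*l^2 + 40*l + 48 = (l + 4)*(l^2 + 7*l + 12) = (l + 3)*(l + 4)*(l + 4)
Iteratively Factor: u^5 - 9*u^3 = (u)*(u^4 - 9*u^2) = u^2*(u^3 - 9*u) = u^2*(u - 3)*(u^2 + 3*u) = u^3*(u - 3)*(u + 3)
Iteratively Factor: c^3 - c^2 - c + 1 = (c - 1)*(c^2 - 1) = (c - 1)*(c + 1)*(c - 1)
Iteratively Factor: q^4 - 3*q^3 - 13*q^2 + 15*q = (q)*(q^3 - 3*q^2 - 13*q + 15) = q*(q + 3)*(q^2 - 6*q + 5) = q*(q - 5)*(q + 3)*(q - 1)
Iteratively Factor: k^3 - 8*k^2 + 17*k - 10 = (k - 2)*(k^2 - 6*k + 5) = (k - 5)*(k - 2)*(k - 1)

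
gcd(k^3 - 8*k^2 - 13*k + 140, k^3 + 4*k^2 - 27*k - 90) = k - 5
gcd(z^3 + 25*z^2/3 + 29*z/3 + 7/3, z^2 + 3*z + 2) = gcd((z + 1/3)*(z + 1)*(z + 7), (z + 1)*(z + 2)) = z + 1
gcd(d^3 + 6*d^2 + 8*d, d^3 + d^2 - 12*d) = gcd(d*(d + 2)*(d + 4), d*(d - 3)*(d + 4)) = d^2 + 4*d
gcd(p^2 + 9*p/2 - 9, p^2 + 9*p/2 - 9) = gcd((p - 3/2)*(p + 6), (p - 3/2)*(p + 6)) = p^2 + 9*p/2 - 9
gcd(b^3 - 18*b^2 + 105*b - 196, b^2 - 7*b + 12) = b - 4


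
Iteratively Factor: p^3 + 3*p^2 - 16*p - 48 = (p + 3)*(p^2 - 16) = (p - 4)*(p + 3)*(p + 4)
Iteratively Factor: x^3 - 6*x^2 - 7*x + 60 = (x + 3)*(x^2 - 9*x + 20) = (x - 4)*(x + 3)*(x - 5)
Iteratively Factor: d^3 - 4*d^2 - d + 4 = (d + 1)*(d^2 - 5*d + 4) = (d - 1)*(d + 1)*(d - 4)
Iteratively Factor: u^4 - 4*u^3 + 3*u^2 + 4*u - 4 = (u + 1)*(u^3 - 5*u^2 + 8*u - 4) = (u - 1)*(u + 1)*(u^2 - 4*u + 4) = (u - 2)*(u - 1)*(u + 1)*(u - 2)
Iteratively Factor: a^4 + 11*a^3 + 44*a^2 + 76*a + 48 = (a + 4)*(a^3 + 7*a^2 + 16*a + 12) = (a + 2)*(a + 4)*(a^2 + 5*a + 6) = (a + 2)*(a + 3)*(a + 4)*(a + 2)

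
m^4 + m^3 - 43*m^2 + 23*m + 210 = (m - 5)*(m - 3)*(m + 2)*(m + 7)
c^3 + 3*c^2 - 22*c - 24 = (c - 4)*(c + 1)*(c + 6)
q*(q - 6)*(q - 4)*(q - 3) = q^4 - 13*q^3 + 54*q^2 - 72*q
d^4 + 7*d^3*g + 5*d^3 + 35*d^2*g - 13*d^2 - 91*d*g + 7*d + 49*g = (d - 1)^2*(d + 7)*(d + 7*g)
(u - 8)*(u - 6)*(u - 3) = u^3 - 17*u^2 + 90*u - 144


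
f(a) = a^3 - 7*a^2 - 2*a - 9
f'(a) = 3*a^2 - 14*a - 2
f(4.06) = -65.58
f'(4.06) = -9.39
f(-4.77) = -267.26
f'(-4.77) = 133.04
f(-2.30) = -53.60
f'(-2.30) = 46.07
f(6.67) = -37.02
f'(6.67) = 38.09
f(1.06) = -17.79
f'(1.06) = -13.47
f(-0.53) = -10.06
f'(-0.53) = 6.26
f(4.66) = -69.13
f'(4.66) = -2.09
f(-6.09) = -482.30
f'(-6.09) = 194.52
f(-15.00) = -4929.00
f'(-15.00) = 883.00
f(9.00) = 135.00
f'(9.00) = 115.00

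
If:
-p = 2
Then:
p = -2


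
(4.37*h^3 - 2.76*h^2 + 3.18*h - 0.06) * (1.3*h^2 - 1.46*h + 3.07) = 5.681*h^5 - 9.9682*h^4 + 21.5795*h^3 - 13.194*h^2 + 9.8502*h - 0.1842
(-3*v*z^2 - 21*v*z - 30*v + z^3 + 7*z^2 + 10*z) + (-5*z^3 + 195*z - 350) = -3*v*z^2 - 21*v*z - 30*v - 4*z^3 + 7*z^2 + 205*z - 350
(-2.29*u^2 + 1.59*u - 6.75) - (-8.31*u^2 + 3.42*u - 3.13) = 6.02*u^2 - 1.83*u - 3.62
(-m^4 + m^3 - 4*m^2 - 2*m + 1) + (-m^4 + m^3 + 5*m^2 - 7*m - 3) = -2*m^4 + 2*m^3 + m^2 - 9*m - 2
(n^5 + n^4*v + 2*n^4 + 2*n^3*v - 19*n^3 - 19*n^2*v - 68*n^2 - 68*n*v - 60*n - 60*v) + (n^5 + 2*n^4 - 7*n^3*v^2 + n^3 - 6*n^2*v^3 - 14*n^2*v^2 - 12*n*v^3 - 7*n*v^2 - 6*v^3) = 2*n^5 + n^4*v + 4*n^4 - 7*n^3*v^2 + 2*n^3*v - 18*n^3 - 6*n^2*v^3 - 14*n^2*v^2 - 19*n^2*v - 68*n^2 - 12*n*v^3 - 7*n*v^2 - 68*n*v - 60*n - 6*v^3 - 60*v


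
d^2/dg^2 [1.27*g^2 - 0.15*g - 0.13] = 2.54000000000000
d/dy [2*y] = 2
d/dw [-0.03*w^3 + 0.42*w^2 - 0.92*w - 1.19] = -0.09*w^2 + 0.84*w - 0.92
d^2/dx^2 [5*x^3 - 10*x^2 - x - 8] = 30*x - 20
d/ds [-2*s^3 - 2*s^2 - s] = -6*s^2 - 4*s - 1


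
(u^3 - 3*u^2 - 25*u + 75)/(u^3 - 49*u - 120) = (u^2 - 8*u + 15)/(u^2 - 5*u - 24)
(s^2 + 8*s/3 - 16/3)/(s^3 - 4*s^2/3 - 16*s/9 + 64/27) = 9*(s + 4)/(9*s^2 - 16)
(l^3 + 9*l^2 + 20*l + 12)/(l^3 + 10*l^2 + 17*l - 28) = (l^3 + 9*l^2 + 20*l + 12)/(l^3 + 10*l^2 + 17*l - 28)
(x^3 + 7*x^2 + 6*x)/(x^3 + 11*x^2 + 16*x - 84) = x*(x + 1)/(x^2 + 5*x - 14)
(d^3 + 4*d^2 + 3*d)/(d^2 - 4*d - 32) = d*(d^2 + 4*d + 3)/(d^2 - 4*d - 32)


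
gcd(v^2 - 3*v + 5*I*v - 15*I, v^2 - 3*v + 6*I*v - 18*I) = v - 3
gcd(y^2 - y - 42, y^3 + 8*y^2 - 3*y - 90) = y + 6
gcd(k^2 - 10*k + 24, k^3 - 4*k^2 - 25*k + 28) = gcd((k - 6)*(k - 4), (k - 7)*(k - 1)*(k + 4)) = 1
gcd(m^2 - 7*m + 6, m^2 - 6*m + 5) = m - 1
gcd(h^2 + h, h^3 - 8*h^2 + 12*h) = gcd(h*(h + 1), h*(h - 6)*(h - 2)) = h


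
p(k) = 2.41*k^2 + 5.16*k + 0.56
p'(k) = 4.82*k + 5.16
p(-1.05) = -2.20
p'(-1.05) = 0.10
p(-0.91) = -2.14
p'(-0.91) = 0.77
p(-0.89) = -2.12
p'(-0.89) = 0.87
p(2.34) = 25.83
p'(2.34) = 16.44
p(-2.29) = 1.38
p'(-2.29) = -5.88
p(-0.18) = -0.29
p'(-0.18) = 4.29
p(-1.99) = -0.16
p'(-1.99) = -4.43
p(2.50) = 28.52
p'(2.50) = 17.21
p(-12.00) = 285.68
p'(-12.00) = -52.68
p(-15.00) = 465.41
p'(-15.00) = -67.14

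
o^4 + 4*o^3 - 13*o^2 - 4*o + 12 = (o - 2)*(o - 1)*(o + 1)*(o + 6)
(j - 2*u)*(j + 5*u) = j^2 + 3*j*u - 10*u^2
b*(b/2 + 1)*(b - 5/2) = b^3/2 - b^2/4 - 5*b/2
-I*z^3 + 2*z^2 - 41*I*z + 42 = (z - 6*I)*(z + 7*I)*(-I*z + 1)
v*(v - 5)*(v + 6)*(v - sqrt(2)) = v^4 - sqrt(2)*v^3 + v^3 - 30*v^2 - sqrt(2)*v^2 + 30*sqrt(2)*v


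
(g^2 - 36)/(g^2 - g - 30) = (g + 6)/(g + 5)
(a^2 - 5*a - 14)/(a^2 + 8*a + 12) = (a - 7)/(a + 6)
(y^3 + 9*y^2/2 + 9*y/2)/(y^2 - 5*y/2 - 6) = y*(y + 3)/(y - 4)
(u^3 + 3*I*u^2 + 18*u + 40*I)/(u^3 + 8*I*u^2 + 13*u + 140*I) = (u + 2*I)/(u + 7*I)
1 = 1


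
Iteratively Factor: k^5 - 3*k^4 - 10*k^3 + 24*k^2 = (k - 2)*(k^4 - k^3 - 12*k^2) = k*(k - 2)*(k^3 - k^2 - 12*k) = k*(k - 2)*(k + 3)*(k^2 - 4*k) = k*(k - 4)*(k - 2)*(k + 3)*(k)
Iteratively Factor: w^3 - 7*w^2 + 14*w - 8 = (w - 1)*(w^2 - 6*w + 8) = (w - 4)*(w - 1)*(w - 2)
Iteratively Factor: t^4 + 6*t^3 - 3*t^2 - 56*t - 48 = (t + 1)*(t^3 + 5*t^2 - 8*t - 48) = (t + 1)*(t + 4)*(t^2 + t - 12) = (t - 3)*(t + 1)*(t + 4)*(t + 4)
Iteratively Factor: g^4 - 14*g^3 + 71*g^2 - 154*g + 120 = (g - 2)*(g^3 - 12*g^2 + 47*g - 60) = (g - 5)*(g - 2)*(g^2 - 7*g + 12) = (g - 5)*(g - 3)*(g - 2)*(g - 4)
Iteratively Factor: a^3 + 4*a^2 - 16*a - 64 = (a - 4)*(a^2 + 8*a + 16) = (a - 4)*(a + 4)*(a + 4)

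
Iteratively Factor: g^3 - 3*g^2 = (g - 3)*(g^2) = g*(g - 3)*(g)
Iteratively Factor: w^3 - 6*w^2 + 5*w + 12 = (w - 3)*(w^2 - 3*w - 4) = (w - 3)*(w + 1)*(w - 4)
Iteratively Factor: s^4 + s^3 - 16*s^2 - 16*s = (s + 1)*(s^3 - 16*s) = s*(s + 1)*(s^2 - 16) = s*(s - 4)*(s + 1)*(s + 4)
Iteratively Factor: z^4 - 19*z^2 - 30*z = (z - 5)*(z^3 + 5*z^2 + 6*z) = (z - 5)*(z + 3)*(z^2 + 2*z) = z*(z - 5)*(z + 3)*(z + 2)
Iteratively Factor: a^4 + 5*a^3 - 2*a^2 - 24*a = (a + 3)*(a^3 + 2*a^2 - 8*a) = (a - 2)*(a + 3)*(a^2 + 4*a) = a*(a - 2)*(a + 3)*(a + 4)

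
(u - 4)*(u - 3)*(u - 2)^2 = u^4 - 11*u^3 + 44*u^2 - 76*u + 48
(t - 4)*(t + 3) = t^2 - t - 12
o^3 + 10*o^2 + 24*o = o*(o + 4)*(o + 6)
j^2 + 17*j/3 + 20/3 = (j + 5/3)*(j + 4)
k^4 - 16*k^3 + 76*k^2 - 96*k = k*(k - 8)*(k - 6)*(k - 2)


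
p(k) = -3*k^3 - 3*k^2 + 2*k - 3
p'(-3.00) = -61.00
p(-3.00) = 45.00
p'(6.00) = -358.00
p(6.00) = -747.00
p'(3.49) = -128.56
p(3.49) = -160.09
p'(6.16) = -376.47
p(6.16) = -805.75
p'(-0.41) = 2.95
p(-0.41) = -4.12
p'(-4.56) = -157.78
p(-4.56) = 209.96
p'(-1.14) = -2.86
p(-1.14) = -4.73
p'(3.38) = -121.10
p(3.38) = -146.36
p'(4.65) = -220.50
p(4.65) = -360.20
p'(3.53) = -131.33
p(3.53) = -165.28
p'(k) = -9*k^2 - 6*k + 2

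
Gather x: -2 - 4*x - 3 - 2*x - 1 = -6*x - 6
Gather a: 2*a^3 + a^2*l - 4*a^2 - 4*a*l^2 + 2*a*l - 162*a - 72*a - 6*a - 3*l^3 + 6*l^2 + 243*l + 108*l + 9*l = 2*a^3 + a^2*(l - 4) + a*(-4*l^2 + 2*l - 240) - 3*l^3 + 6*l^2 + 360*l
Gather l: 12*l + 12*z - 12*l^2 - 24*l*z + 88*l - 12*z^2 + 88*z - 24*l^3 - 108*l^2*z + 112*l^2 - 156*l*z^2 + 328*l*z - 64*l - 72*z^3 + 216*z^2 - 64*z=-24*l^3 + l^2*(100 - 108*z) + l*(-156*z^2 + 304*z + 36) - 72*z^3 + 204*z^2 + 36*z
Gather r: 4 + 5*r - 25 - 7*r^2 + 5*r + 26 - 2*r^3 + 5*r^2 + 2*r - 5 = -2*r^3 - 2*r^2 + 12*r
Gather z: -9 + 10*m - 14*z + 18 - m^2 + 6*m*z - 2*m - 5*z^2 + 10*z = -m^2 + 8*m - 5*z^2 + z*(6*m - 4) + 9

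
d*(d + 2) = d^2 + 2*d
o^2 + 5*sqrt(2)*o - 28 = (o - 2*sqrt(2))*(o + 7*sqrt(2))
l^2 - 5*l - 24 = (l - 8)*(l + 3)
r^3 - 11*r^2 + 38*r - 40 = (r - 5)*(r - 4)*(r - 2)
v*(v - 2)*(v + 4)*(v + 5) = v^4 + 7*v^3 + 2*v^2 - 40*v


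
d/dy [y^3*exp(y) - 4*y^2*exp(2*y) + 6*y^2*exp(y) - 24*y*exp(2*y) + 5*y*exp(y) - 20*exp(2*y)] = (y^3 - 8*y^2*exp(y) + 9*y^2 - 56*y*exp(y) + 17*y - 64*exp(y) + 5)*exp(y)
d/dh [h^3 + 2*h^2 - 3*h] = 3*h^2 + 4*h - 3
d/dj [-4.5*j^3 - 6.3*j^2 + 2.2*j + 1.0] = -13.5*j^2 - 12.6*j + 2.2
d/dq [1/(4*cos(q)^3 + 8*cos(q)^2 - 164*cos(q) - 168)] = (3*cos(q)^2 + 4*cos(q) - 41)*sin(q)/(4*(cos(q)^3 + 2*cos(q)^2 - 41*cos(q) - 42)^2)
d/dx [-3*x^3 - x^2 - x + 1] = -9*x^2 - 2*x - 1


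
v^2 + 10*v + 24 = (v + 4)*(v + 6)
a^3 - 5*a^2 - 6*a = a*(a - 6)*(a + 1)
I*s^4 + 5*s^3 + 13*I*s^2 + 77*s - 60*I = (s - 5*I)*(s - 3*I)*(s + 4*I)*(I*s + 1)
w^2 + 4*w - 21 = (w - 3)*(w + 7)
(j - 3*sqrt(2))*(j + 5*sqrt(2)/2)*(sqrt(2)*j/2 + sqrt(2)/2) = sqrt(2)*j^3/2 - j^2/2 + sqrt(2)*j^2/2 - 15*sqrt(2)*j/2 - j/2 - 15*sqrt(2)/2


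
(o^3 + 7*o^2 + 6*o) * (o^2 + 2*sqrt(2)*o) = o^5 + 2*sqrt(2)*o^4 + 7*o^4 + 6*o^3 + 14*sqrt(2)*o^3 + 12*sqrt(2)*o^2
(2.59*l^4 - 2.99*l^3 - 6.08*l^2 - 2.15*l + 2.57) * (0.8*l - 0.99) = 2.072*l^5 - 4.9561*l^4 - 1.9039*l^3 + 4.2992*l^2 + 4.1845*l - 2.5443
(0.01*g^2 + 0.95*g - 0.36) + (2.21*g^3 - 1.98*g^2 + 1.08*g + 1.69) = 2.21*g^3 - 1.97*g^2 + 2.03*g + 1.33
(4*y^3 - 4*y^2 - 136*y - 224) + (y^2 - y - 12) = 4*y^3 - 3*y^2 - 137*y - 236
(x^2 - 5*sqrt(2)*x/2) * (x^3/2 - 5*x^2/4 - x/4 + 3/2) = x^5/2 - 5*sqrt(2)*x^4/4 - 5*x^4/4 - x^3/4 + 25*sqrt(2)*x^3/8 + 5*sqrt(2)*x^2/8 + 3*x^2/2 - 15*sqrt(2)*x/4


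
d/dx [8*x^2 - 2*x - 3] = 16*x - 2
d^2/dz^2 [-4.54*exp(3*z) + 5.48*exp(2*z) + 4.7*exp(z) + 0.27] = (-40.86*exp(2*z) + 21.92*exp(z) + 4.7)*exp(z)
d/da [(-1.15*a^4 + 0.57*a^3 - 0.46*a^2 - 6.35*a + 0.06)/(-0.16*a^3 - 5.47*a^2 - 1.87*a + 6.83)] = (0.184*a^6 + 12.581*a^5 + 3.26*a^4 - 35.5818*a^3 - 22.1662*a^2 - 5.6272*a - 43.2583)/(0.0256*a^6 + 1.7504*a^5 + 30.5193*a^4 + 18.2722*a^3 - 71.2233*a^2 - 25.5442*a + 46.6489)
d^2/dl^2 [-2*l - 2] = 0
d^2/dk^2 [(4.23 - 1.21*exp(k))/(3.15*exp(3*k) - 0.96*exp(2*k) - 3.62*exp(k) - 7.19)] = (-48.0249*exp(6*k) + 388.726695*exp(5*k) - 197.012376*exp(4*k) - 432.931821*exp(3*k) + 956.440107*exp(2*k) - 29.863358*exp(k) - 172.649875)*exp(k)/(31.255875*exp(9*k) - 28.5768*exp(8*k) - 99.04923*exp(7*k) - 149.231781*exp(6*k) + 244.283364*exp(5*k) + 434.305836*exp(4*k) + 291.170089*exp(3*k) - 431.546676*exp(2*k) - 561.419646*exp(k) - 371.694959)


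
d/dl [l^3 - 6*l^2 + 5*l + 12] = 3*l^2 - 12*l + 5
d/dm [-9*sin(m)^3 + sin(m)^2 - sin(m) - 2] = (-27*sin(m)^2 + 2*sin(m) - 1)*cos(m)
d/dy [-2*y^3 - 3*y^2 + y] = -6*y^2 - 6*y + 1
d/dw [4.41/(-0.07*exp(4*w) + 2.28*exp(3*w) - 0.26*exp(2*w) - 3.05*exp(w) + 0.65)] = (1.2348*exp(3*w) - 30.1644*exp(2*w) + 2.2932*exp(w) + 13.4505)*exp(w)/(0.07*exp(4*w) - 2.28*exp(3*w) + 0.26*exp(2*w) + 3.05*exp(w) - 0.65)^2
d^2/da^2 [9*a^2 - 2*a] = 18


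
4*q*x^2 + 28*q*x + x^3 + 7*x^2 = x*(4*q + x)*(x + 7)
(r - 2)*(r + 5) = r^2 + 3*r - 10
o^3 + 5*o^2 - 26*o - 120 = (o - 5)*(o + 4)*(o + 6)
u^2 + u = u*(u + 1)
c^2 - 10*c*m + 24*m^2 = (c - 6*m)*(c - 4*m)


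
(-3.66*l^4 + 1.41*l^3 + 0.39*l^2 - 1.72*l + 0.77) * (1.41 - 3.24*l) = 11.8584*l^5 - 9.729*l^4 + 0.7245*l^3 + 6.1227*l^2 - 4.92*l + 1.0857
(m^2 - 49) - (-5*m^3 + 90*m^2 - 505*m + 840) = 5*m^3 - 89*m^2 + 505*m - 889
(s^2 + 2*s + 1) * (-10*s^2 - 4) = -10*s^4 - 20*s^3 - 14*s^2 - 8*s - 4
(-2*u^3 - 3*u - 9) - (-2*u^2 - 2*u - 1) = -2*u^3 + 2*u^2 - u - 8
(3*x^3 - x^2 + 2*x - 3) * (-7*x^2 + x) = -21*x^5 + 10*x^4 - 15*x^3 + 23*x^2 - 3*x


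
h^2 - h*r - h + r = (h - 1)*(h - r)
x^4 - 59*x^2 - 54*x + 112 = (x - 8)*(x - 1)*(x + 2)*(x + 7)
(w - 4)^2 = w^2 - 8*w + 16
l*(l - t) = l^2 - l*t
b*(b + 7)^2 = b^3 + 14*b^2 + 49*b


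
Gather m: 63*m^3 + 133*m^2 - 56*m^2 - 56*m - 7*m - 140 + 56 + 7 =63*m^3 + 77*m^2 - 63*m - 77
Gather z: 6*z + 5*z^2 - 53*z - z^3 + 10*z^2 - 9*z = -z^3 + 15*z^2 - 56*z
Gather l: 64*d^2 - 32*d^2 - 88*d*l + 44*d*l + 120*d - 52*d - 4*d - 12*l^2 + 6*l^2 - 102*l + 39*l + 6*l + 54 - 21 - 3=32*d^2 + 64*d - 6*l^2 + l*(-44*d - 57) + 30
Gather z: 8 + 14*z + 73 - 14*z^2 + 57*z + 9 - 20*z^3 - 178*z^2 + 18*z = -20*z^3 - 192*z^2 + 89*z + 90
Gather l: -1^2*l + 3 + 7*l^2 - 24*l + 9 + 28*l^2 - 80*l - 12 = 35*l^2 - 105*l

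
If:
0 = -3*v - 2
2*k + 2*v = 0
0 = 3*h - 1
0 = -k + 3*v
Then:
No Solution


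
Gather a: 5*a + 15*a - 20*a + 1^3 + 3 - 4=0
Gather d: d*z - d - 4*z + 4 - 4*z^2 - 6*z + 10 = d*(z - 1) - 4*z^2 - 10*z + 14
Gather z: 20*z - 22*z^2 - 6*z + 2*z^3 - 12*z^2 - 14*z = 2*z^3 - 34*z^2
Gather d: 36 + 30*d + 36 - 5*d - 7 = 25*d + 65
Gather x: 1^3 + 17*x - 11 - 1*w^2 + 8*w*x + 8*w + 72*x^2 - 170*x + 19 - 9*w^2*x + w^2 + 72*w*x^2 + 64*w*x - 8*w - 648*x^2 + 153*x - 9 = x^2*(72*w - 576) + x*(-9*w^2 + 72*w)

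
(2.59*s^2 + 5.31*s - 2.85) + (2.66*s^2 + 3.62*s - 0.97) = 5.25*s^2 + 8.93*s - 3.82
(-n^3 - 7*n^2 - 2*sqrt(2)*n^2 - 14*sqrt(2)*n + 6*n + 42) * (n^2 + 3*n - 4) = -n^5 - 10*n^4 - 2*sqrt(2)*n^4 - 20*sqrt(2)*n^3 - 11*n^3 - 34*sqrt(2)*n^2 + 88*n^2 + 56*sqrt(2)*n + 102*n - 168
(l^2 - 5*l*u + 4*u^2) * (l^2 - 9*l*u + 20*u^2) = l^4 - 14*l^3*u + 69*l^2*u^2 - 136*l*u^3 + 80*u^4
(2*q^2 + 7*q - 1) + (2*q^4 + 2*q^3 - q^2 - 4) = 2*q^4 + 2*q^3 + q^2 + 7*q - 5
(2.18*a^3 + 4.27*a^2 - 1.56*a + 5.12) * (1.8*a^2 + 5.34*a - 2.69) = 3.924*a^5 + 19.3272*a^4 + 14.1296*a^3 - 10.6007*a^2 + 31.5372*a - 13.7728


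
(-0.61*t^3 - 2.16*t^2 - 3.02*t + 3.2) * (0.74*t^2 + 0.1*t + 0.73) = -0.4514*t^5 - 1.6594*t^4 - 2.8961*t^3 + 0.4892*t^2 - 1.8846*t + 2.336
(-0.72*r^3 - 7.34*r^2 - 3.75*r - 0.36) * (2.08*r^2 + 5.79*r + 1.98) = -1.4976*r^5 - 19.436*r^4 - 51.7242*r^3 - 36.9945*r^2 - 9.5094*r - 0.7128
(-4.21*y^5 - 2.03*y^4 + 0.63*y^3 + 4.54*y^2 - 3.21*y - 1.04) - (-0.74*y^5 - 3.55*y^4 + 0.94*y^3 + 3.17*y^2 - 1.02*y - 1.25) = -3.47*y^5 + 1.52*y^4 - 0.31*y^3 + 1.37*y^2 - 2.19*y + 0.21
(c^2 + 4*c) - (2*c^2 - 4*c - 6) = -c^2 + 8*c + 6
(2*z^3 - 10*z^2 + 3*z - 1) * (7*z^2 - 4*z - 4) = 14*z^5 - 78*z^4 + 53*z^3 + 21*z^2 - 8*z + 4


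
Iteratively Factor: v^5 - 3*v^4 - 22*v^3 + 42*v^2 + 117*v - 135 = (v - 3)*(v^4 - 22*v^2 - 24*v + 45) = (v - 3)*(v + 3)*(v^3 - 3*v^2 - 13*v + 15) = (v - 3)*(v + 3)^2*(v^2 - 6*v + 5) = (v - 5)*(v - 3)*(v + 3)^2*(v - 1)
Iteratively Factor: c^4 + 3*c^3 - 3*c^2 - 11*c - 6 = (c + 3)*(c^3 - 3*c - 2) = (c + 1)*(c + 3)*(c^2 - c - 2) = (c - 2)*(c + 1)*(c + 3)*(c + 1)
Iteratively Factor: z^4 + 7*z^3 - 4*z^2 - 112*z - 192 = (z + 4)*(z^3 + 3*z^2 - 16*z - 48) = (z + 3)*(z + 4)*(z^2 - 16) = (z - 4)*(z + 3)*(z + 4)*(z + 4)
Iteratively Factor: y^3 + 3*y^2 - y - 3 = (y + 3)*(y^2 - 1) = (y + 1)*(y + 3)*(y - 1)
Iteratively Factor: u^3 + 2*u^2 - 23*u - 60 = (u + 3)*(u^2 - u - 20) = (u + 3)*(u + 4)*(u - 5)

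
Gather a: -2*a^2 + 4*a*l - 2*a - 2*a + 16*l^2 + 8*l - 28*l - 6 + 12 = -2*a^2 + a*(4*l - 4) + 16*l^2 - 20*l + 6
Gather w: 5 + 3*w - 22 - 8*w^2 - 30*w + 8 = -8*w^2 - 27*w - 9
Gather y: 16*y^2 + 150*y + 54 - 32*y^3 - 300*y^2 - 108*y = -32*y^3 - 284*y^2 + 42*y + 54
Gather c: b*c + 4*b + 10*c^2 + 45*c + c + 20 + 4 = 4*b + 10*c^2 + c*(b + 46) + 24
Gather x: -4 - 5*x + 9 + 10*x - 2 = 5*x + 3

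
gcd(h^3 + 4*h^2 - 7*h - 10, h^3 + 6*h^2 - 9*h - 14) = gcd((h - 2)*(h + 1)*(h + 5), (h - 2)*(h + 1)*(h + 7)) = h^2 - h - 2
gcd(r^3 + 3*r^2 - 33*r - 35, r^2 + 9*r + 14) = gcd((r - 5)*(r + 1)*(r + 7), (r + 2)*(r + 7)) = r + 7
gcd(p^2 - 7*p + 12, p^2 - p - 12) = p - 4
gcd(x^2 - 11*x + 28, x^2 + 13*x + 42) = 1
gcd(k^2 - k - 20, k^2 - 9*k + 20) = k - 5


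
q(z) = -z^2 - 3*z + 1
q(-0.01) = 1.03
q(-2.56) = 2.13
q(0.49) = -0.71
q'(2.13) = -7.26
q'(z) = -2*z - 3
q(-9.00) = -53.00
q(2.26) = -10.89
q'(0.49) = -3.98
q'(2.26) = -7.52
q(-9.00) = -53.00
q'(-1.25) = -0.50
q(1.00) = -3.00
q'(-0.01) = -2.98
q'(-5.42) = 7.84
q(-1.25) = 3.19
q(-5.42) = -12.12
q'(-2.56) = 2.12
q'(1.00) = -5.00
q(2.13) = -9.93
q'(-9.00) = 15.00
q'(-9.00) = 15.00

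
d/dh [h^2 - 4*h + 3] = 2*h - 4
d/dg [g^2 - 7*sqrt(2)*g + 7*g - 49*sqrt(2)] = 2*g - 7*sqrt(2) + 7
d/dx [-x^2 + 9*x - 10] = 9 - 2*x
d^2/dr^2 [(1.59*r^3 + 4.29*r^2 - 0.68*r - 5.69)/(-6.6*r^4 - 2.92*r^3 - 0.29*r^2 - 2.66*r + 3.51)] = (-138.5208*r^9 - 1121.2344*r^8 - 122.35212*r^7 + 5503.562352*r^6 + 3426.19464*r^5 - 1670.757432*r^4 + 146.590146*r^3 + 1996.321752*r^2 + 262.862562*r - 0.90465199999997)/(287.496*r^12 + 381.5856*r^11 + 206.71992*r^10 + 406.039168*r^9 - 142.022532*r^8 - 306.543492*r^7 + 23.544365*r^6 - 324.909594*r^5 + 85.630947*r^4 + 110.499488*r^3 - 63.787581*r^2 + 98.314398*r - 43.243551)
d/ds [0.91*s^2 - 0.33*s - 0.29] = 1.82*s - 0.33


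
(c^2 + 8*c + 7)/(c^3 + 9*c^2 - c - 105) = (c + 1)/(c^2 + 2*c - 15)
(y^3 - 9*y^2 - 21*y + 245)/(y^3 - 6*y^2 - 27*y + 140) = (y - 7)/(y - 4)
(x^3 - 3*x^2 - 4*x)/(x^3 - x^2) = (x^2 - 3*x - 4)/(x*(x - 1))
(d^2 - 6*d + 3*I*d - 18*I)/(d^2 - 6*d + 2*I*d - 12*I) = (d + 3*I)/(d + 2*I)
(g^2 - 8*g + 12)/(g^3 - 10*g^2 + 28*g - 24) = 1/(g - 2)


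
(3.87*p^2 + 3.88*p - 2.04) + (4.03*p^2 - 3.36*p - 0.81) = 7.9*p^2 + 0.52*p - 2.85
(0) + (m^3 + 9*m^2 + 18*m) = m^3 + 9*m^2 + 18*m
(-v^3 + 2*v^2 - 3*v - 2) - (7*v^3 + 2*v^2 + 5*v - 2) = -8*v^3 - 8*v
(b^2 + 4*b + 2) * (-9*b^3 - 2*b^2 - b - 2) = -9*b^5 - 38*b^4 - 27*b^3 - 10*b^2 - 10*b - 4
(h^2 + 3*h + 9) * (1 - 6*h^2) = -6*h^4 - 18*h^3 - 53*h^2 + 3*h + 9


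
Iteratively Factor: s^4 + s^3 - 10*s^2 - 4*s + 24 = (s - 2)*(s^3 + 3*s^2 - 4*s - 12) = (s - 2)^2*(s^2 + 5*s + 6) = (s - 2)^2*(s + 3)*(s + 2)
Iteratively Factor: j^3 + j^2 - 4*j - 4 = (j - 2)*(j^2 + 3*j + 2) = (j - 2)*(j + 2)*(j + 1)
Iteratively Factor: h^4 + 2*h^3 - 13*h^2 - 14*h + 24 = (h + 4)*(h^3 - 2*h^2 - 5*h + 6) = (h + 2)*(h + 4)*(h^2 - 4*h + 3) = (h - 3)*(h + 2)*(h + 4)*(h - 1)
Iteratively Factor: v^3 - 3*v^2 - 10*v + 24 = (v + 3)*(v^2 - 6*v + 8) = (v - 2)*(v + 3)*(v - 4)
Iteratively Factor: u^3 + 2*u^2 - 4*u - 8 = (u - 2)*(u^2 + 4*u + 4) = (u - 2)*(u + 2)*(u + 2)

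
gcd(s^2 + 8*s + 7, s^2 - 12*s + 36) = 1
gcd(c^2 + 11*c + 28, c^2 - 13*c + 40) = 1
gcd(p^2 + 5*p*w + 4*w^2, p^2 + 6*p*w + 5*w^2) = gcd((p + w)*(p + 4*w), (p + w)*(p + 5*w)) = p + w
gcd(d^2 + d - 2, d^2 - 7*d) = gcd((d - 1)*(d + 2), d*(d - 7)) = 1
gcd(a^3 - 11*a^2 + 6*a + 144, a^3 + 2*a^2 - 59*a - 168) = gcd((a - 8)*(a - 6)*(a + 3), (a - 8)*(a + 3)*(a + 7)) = a^2 - 5*a - 24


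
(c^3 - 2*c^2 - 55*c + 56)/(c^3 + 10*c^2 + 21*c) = (c^2 - 9*c + 8)/(c*(c + 3))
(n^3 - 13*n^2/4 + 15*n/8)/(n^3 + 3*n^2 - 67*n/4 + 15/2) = n*(4*n - 3)/(2*(2*n^2 + 11*n - 6))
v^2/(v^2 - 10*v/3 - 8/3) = 3*v^2/(3*v^2 - 10*v - 8)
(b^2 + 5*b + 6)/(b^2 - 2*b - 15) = (b + 2)/(b - 5)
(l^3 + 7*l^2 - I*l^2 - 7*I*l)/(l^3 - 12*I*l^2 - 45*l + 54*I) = l*(l^2 + l*(7 - I) - 7*I)/(l^3 - 12*I*l^2 - 45*l + 54*I)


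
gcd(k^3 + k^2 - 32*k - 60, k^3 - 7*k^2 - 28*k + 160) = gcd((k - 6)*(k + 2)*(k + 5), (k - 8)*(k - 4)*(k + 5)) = k + 5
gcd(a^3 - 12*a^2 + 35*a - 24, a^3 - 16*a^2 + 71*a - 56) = a^2 - 9*a + 8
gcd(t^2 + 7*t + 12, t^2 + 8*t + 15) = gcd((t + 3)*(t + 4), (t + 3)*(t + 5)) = t + 3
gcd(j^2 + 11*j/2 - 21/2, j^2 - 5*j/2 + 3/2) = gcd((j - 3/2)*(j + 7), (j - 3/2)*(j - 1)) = j - 3/2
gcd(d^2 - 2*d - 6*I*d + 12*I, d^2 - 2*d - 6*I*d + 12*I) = d^2 + d*(-2 - 6*I) + 12*I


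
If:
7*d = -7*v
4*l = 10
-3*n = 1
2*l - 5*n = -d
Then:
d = -20/3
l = 5/2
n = -1/3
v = 20/3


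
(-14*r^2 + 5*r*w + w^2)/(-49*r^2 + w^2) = (2*r - w)/(7*r - w)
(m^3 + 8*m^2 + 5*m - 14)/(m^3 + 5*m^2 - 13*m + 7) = (m + 2)/(m - 1)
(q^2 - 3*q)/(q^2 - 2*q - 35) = q*(3 - q)/(-q^2 + 2*q + 35)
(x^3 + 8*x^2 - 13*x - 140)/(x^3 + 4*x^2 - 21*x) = (x^2 + x - 20)/(x*(x - 3))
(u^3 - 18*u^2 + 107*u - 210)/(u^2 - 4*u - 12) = (u^2 - 12*u + 35)/(u + 2)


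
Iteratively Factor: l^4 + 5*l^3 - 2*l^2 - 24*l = (l)*(l^3 + 5*l^2 - 2*l - 24) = l*(l + 3)*(l^2 + 2*l - 8) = l*(l + 3)*(l + 4)*(l - 2)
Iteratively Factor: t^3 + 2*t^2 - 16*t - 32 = (t + 4)*(t^2 - 2*t - 8) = (t - 4)*(t + 4)*(t + 2)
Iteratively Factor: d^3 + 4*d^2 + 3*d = (d + 1)*(d^2 + 3*d) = d*(d + 1)*(d + 3)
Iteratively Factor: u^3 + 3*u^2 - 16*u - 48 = (u + 4)*(u^2 - u - 12) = (u + 3)*(u + 4)*(u - 4)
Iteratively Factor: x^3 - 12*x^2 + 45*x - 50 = (x - 5)*(x^2 - 7*x + 10) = (x - 5)^2*(x - 2)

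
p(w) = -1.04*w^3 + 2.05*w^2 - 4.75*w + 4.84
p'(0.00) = -4.75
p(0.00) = 4.84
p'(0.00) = -4.75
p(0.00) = 4.84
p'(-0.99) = -11.87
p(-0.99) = 12.56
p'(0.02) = -4.67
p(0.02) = 4.75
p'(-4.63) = -90.62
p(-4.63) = 174.00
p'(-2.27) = -30.13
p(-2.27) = 38.35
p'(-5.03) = -104.31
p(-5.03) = 212.95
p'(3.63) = -30.98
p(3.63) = -35.14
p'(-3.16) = -48.86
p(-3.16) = 73.14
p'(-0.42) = -7.02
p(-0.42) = 7.27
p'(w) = -3.12*w^2 + 4.1*w - 4.75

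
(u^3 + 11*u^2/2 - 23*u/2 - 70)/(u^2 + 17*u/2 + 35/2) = (2*u^2 + u - 28)/(2*u + 7)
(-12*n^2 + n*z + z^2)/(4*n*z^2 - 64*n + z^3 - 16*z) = (-3*n + z)/(z^2 - 16)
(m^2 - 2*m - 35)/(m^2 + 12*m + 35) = (m - 7)/(m + 7)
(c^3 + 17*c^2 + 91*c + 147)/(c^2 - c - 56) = (c^2 + 10*c + 21)/(c - 8)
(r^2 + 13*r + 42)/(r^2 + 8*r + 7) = (r + 6)/(r + 1)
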